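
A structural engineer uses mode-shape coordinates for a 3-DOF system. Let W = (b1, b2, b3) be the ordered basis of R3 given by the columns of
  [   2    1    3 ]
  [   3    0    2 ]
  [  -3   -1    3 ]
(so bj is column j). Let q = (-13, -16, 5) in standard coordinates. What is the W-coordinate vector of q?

(-4, 1, -2)

Write q = c_1 b1 + ... + c_3 b3 and solve for the c_i.
Row-reducing the augmented matrix [M | q] gives c = (-4, 1, -2).
Check: -4b1 + b2 - 2b3 = (-13, -16, 5).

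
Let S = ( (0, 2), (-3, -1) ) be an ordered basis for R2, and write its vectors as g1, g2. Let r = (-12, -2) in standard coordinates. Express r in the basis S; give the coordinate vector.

We seek scalars with c_1 g1 + c_2 g2 = r; equivalently solve M c = r where the columns of M are g1, g2.
System: 0c_1 - 3c_2 = -12, 2c_1 - c_2 = -2; solving gives c_1 = 1, c_2 = 4.
Check: g1 + 4g2 = (-12, -2).

(1, 4)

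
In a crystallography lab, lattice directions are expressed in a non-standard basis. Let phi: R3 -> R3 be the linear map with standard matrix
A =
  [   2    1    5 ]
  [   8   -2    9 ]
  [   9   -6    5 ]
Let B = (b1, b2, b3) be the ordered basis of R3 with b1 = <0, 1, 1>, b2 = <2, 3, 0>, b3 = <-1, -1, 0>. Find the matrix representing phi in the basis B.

[[-1, 0, -3], [2, 3, 0], [-2, -1, 3]]

Let P have columns b1, ..., b3. Then [phi]_B = P^(-1) A P.
Here det P = 1, so P^(-1) is integer; computing A P first and then P^(-1)(A P) gives [[-1, 0, -3], [2, 3, 0], [-2, -1, 3]].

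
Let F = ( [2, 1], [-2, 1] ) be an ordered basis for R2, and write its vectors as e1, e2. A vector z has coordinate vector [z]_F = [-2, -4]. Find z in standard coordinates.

The coordinates say z = -2e1 - 4e2; adding the scaled basis vectors gives [4, -6].

[4, -6]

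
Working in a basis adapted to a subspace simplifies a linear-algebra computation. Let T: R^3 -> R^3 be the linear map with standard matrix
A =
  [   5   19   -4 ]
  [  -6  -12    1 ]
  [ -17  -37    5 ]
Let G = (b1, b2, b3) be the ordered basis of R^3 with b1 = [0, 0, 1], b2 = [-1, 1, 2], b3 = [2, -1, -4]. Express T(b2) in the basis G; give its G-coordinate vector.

Compute T(b2) = A b2 = [6, -4, -10] in standard coordinates.
Then write this in G-coordinates: solve for y in y_1 b1 + ... + y_3 b3 = [6, -4, -10].
This gives y = [2, -2, 2], which is column 2 of [T]_G.

[2, -2, 2]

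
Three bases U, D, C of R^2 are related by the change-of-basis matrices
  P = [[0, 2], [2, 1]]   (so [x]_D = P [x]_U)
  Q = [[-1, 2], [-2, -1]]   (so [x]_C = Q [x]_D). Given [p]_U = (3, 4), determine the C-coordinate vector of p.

(12, -26)

Apply P to get D-coordinates (8, 10), then Q to get C-coordinates.
The result is [p]_C = (12, -26).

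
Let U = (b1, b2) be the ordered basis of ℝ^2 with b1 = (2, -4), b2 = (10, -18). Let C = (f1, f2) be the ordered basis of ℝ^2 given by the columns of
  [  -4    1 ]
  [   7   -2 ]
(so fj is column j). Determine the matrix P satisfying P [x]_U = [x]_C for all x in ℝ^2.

[[0, -2], [2, 2]]

Column j of P is [bj]_C, since P maps U-coordinates to C-coordinates.
Expressing b1 in C: b1 = 0·f1 + 2f2, so column 1 of P is (0, 2).
Doing the same for each bj gives P = [[0, -2], [2, 2]].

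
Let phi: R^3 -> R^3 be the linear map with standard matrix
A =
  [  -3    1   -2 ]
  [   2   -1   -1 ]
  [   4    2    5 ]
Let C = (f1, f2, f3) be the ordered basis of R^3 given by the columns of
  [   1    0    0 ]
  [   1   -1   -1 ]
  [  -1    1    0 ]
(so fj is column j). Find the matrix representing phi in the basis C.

[[0, -3, -1], [1, 0, -3], [-3, -3, 1]]

Let P have columns f1, ..., f3. Then [phi]_C = P^(-1) A P.
Here det P = 1, so P^(-1) is integer; computing A P first and then P^(-1)(A P) gives [[0, -3, -1], [1, 0, -3], [-3, -3, 1]].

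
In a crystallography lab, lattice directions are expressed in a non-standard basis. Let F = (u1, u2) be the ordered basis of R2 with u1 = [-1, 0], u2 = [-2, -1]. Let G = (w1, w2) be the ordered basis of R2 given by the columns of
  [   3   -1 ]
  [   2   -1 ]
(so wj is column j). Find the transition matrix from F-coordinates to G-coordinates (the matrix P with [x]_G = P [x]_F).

Column j of P is [uj]_G, since P maps F-coordinates to G-coordinates.
Expressing u1 in G: u1 = -w1 - 2w2, so column 1 of P is [-1, -2].
Doing the same for each uj gives P = [[-1, -1], [-2, -1]].

[[-1, -1], [-2, -1]]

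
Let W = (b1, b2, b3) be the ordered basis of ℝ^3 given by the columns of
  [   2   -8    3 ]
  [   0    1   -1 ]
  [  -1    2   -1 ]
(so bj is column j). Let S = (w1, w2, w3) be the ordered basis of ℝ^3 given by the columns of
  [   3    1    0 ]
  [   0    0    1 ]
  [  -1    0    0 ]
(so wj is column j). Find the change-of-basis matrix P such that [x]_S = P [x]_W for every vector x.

[[1, -2, 1], [-1, -2, 0], [0, 1, -1]]

Column j of P is [bj]_S, since P maps W-coordinates to S-coordinates.
Expressing b1 in S: b1 = w1 - w2 + 0·w3, so column 1 of P is <1, -1, 0>.
Doing the same for each bj gives P = [[1, -2, 1], [-1, -2, 0], [0, 1, -1]].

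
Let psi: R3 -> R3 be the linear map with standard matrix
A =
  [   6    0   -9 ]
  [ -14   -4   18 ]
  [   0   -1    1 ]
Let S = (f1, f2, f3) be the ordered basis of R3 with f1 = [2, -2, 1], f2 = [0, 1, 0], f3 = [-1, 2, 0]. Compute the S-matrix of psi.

[[3, -1, -2], [-2, -2, -2], [3, -2, 2]]

With P the matrix whose columns are f1, ..., f3, [psi]_S = P^(-1) A P.
Column by column: psi(f1) = A f1 = [3, -2, 3]; its S-coordinates [3, -2, 3] give column 1.
Continuing for each basis vector yields [psi]_S = [[3, -1, -2], [-2, -2, -2], [3, -2, 2]].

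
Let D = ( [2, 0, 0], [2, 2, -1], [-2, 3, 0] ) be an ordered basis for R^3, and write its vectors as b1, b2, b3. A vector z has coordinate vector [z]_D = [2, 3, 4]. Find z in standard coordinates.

[2, 18, -3]

The coordinates say z = 2b1 + 3b2 + 4b3; adding the scaled basis vectors gives [2, 18, -3].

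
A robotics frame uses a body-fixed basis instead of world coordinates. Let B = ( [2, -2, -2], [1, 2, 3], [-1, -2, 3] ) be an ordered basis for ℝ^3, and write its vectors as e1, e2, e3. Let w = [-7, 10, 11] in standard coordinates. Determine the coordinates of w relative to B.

[-4, 1, 0]

We seek scalars with c_1 e1 + ... + c_3 e3 = w; equivalently solve M c = w where the columns of M are e1, ..., e3.
Solving this 3x3 system gives c = (-4, 1, 0).
Check: -4e1 + e2 + 0·e3 = [-7, 10, 11].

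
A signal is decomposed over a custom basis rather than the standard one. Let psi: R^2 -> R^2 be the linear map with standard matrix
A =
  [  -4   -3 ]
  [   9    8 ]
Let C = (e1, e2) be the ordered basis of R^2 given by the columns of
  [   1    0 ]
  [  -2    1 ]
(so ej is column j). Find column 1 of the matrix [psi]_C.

(2, -3)

Column 1 of [psi]_C is the C-coordinate vector of psi(e1).
In standard coordinates psi(e1) = A e1 = (2, -7).
Converting to C: (2, -7) = 2e1 - 3e2, so the coordinate vector is (2, -3).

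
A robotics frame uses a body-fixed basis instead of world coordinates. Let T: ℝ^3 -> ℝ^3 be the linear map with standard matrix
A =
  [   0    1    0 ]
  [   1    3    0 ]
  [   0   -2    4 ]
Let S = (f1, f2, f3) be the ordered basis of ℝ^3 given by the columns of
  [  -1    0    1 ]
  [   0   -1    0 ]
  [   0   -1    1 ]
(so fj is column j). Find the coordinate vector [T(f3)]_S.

Compute T(f3) = A f3 = (0, 1, 4) in standard coordinates.
Then write this in S-coordinates: solve for y in y_1 f1 + ... + y_3 f3 = (0, 1, 4).
This gives y = (3, -1, 3), which is column 3 of [T]_S.

(3, -1, 3)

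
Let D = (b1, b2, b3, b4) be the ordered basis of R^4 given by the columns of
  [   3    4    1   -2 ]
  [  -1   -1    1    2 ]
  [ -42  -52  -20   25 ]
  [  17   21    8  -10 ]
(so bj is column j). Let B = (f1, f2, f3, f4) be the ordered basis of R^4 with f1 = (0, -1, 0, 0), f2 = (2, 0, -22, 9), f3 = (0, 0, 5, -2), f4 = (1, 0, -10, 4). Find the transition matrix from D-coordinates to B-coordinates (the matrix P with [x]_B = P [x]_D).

[[1, 1, -1, -2], [1, 1, 0, 0], [-2, -2, -2, 1], [1, 2, 1, -2]]

Take x = bj: its D-coordinates are the j-th standard unit vector, so P e_j — column j of P — equals [bj]_B.
b1 = f1 + f2 - 2f3 + f4, giving column 1 = (1, 1, -2, 1); repeating for each j gives P = [[1, 1, -1, -2], [1, 1, 0, 0], [-2, -2, -2, 1], [1, 2, 1, -2]].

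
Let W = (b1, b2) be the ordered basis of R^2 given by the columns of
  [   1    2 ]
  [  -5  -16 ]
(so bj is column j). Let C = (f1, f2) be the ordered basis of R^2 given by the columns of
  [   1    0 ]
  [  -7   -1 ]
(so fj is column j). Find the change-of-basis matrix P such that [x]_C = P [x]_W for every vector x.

Let M have columns bj and N have columns fj. Then for every x, N [x]_C = x = M [x]_W, so P = N^(-1) M.
Since det N = -1, N^(-1) has integer entries; multiplying gives P = [[1, 2], [-2, 2]].

[[1, 2], [-2, 2]]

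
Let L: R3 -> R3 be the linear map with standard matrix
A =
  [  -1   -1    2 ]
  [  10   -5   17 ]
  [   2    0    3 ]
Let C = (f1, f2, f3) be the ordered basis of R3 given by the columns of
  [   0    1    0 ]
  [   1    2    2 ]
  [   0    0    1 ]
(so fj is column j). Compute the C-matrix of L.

With P the matrix whose columns are f1, ..., f3, [L]_C = P^(-1) A P.
Column by column: L(f1) = A f1 = (-1, -5, 0); its C-coordinates (-3, -1, 0) give column 1.
Continuing for each basis vector yields [L]_C = [[-3, 2, 1], [-1, -3, 0], [0, 2, 3]].

[[-3, 2, 1], [-1, -3, 0], [0, 2, 3]]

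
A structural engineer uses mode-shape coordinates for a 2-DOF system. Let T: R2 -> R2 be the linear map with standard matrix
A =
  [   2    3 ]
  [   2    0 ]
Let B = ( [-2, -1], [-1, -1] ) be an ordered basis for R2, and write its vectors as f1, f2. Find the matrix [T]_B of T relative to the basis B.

[[3, 3], [1, -1]]

The j-th column of [T]_B is [T(fj)]_B.
T(f1) = A f1 = [-7, -4] = 3f1 + f2, so column 1 is [3, 1].
Repeating for f2 and assembling the columns gives [[3, 3], [1, -1]].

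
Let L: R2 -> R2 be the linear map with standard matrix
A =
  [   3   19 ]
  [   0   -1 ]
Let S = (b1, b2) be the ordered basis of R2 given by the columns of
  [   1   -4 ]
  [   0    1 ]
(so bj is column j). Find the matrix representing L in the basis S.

The j-th column of [L]_S is [L(bj)]_S.
L(b1) = A b1 = [3, 0] = 3b1 + 0·b2, so column 1 is [3, 0].
Repeating for b2 and assembling the columns gives [[3, 3], [0, -1]].

[[3, 3], [0, -1]]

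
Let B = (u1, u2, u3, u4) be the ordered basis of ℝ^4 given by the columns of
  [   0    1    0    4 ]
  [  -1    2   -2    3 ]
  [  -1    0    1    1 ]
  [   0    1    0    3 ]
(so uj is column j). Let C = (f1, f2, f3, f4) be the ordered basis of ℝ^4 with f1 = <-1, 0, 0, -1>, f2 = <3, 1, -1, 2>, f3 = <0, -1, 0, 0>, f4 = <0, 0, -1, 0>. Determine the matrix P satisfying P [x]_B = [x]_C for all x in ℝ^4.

[[0, -1, 0, -1], [0, 0, 0, 1], [1, -2, 2, -2], [1, 0, -1, -2]]

Column j of P is [uj]_C, since P maps B-coordinates to C-coordinates.
Expressing u1 in C: u1 = 0·f1 + 0·f2 + f3 + f4, so column 1 of P is <0, 0, 1, 1>.
Doing the same for each uj gives P = [[0, -1, 0, -1], [0, 0, 0, 1], [1, -2, 2, -2], [1, 0, -1, -2]].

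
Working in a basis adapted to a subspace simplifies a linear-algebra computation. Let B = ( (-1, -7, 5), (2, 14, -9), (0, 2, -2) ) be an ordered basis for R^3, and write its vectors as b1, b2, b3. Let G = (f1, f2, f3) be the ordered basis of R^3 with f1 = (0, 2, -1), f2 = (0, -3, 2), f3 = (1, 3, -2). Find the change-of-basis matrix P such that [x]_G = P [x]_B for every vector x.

[[1, 1, -2], [2, -2, -2], [-1, 2, 0]]

Column j of P is [bj]_G, since P maps B-coordinates to G-coordinates.
Expressing b1 in G: b1 = f1 + 2f2 - f3, so column 1 of P is (1, 2, -1).
Doing the same for each bj gives P = [[1, 1, -2], [2, -2, -2], [-1, 2, 0]].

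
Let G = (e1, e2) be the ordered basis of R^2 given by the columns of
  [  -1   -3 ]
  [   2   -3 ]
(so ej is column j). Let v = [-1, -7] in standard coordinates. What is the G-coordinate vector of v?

[-2, 1]

Write v = c_1 e1 + c_2 e2 and solve for the c_i.
System: -c_1 - 3c_2 = -1, 2c_1 - 3c_2 = -7; solving gives c_1 = -2, c_2 = 1.
Check: -2e1 + e2 = [-1, -7].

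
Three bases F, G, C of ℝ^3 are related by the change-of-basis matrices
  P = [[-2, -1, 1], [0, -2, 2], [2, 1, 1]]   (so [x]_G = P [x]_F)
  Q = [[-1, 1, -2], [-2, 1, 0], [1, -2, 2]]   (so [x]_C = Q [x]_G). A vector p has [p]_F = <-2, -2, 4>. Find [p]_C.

<6, -8, -18>

Composing the changes, [p]_C = Q P [p]_F.
Q P = [[-2, -3, -1], [4, 0, 0], [2, 5, -1]]; applying this to <-2, -2, 4> gives <6, -8, -18>.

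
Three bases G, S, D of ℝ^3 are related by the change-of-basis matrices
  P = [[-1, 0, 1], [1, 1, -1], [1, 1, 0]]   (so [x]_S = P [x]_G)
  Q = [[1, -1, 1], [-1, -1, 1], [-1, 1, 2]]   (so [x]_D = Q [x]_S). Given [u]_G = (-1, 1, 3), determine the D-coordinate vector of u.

Apply P to get S-coordinates (4, -3, 0), then Q to get D-coordinates.
The result is [u]_D = (7, -1, -7).

(7, -1, -7)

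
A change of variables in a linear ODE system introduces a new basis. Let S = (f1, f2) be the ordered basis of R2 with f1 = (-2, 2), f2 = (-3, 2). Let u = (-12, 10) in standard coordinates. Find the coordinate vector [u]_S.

[u]_S is the unique c with M c = u, where M has columns f1, f2.
System: -2c_1 - 3c_2 = -12, 2c_1 + 2c_2 = 10; solving gives c_1 = 3, c_2 = 2.
Check: 3f1 + 2f2 = (-12, 10).

(3, 2)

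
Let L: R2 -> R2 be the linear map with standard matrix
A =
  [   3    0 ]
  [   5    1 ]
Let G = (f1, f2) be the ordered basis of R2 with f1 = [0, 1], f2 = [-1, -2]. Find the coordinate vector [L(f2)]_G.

Compute L(f2) = A f2 = [-3, -7] in standard coordinates.
Then write this in G-coordinates: solve for y in y_1 f1 + y_2 f2 = [-3, -7].
This gives y = [-1, 3], which is column 2 of [L]_G.

[-1, 3]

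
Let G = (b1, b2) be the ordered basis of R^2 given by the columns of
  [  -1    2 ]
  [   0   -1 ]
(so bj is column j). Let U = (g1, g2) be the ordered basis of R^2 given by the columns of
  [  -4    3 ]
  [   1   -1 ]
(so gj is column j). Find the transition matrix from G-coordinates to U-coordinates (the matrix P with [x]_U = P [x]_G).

[[1, 1], [1, 2]]

Let M have columns bj and N have columns gj. Then for every x, N [x]_U = x = M [x]_G, so P = N^(-1) M.
Since det N = 1, N^(-1) has integer entries; multiplying gives P = [[1, 1], [1, 2]].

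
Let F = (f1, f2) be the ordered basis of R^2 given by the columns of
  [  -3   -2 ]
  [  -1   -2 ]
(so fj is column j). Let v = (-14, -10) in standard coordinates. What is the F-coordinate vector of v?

Write v = c_1 f1 + c_2 f2 and solve for the c_i.
System: -3c_1 - 2c_2 = -14, -c_1 - 2c_2 = -10; solving gives c_1 = 2, c_2 = 4.
Check: 2f1 + 4f2 = (-14, -10).

(2, 4)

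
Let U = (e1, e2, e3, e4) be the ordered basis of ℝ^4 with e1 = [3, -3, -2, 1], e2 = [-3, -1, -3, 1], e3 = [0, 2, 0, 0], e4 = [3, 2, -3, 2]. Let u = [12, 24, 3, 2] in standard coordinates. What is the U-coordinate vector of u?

[u]_U is the unique c with M c = u, where M has columns e1, ..., e4.
Solving this 4x4 system gives c = (-3, -3, 2, 4).
Check: -3e1 - 3e2 + 2e3 + 4e4 = [12, 24, 3, 2].

[-3, -3, 2, 4]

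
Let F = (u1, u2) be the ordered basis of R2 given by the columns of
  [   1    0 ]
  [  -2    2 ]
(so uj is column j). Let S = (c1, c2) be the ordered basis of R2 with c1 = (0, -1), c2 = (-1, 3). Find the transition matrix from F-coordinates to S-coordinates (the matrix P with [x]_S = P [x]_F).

Let M have columns uj and N have columns cj. Then for every x, N [x]_S = x = M [x]_F, so P = N^(-1) M.
Since det N = -1, N^(-1) has integer entries; multiplying gives P = [[-1, -2], [-1, 0]].

[[-1, -2], [-1, 0]]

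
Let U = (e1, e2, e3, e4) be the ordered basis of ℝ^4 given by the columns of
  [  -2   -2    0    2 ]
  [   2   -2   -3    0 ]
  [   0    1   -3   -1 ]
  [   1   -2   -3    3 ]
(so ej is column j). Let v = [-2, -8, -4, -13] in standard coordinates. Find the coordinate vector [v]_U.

[-1, 0, 2, -2]

Write v = c_1 e1 + ... + c_4 e4 and solve for the c_i.
Solving this 4x4 system gives c = (-1, 0, 2, -2).
Check: -e1 + 0·e2 + 2e3 - 2e4 = [-2, -8, -4, -13].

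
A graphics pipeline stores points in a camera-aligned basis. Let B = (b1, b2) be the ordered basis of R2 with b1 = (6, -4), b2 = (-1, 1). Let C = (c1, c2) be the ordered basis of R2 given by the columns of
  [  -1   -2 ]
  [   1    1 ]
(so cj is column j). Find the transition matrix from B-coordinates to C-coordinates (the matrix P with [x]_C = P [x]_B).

[[-2, 1], [-2, 0]]

Column j of P is [bj]_C, since P maps B-coordinates to C-coordinates.
Expressing b1 in C: b1 = -2c1 - 2c2, so column 1 of P is (-2, -2).
Doing the same for each bj gives P = [[-2, 1], [-2, 0]].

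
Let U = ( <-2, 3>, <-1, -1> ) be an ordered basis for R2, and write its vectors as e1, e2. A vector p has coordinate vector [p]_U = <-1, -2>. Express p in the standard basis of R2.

The coordinates say p = -e1 - 2e2; adding the scaled basis vectors gives <4, -1>.

<4, -1>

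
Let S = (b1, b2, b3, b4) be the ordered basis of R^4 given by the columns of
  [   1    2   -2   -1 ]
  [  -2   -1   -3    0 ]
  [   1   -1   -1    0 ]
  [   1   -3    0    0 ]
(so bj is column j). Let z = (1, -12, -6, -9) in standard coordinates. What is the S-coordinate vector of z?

[z]_S is the unique c with M c = z, where M has columns b1, ..., b4.
Gaussian elimination on [M | z] yields c = (0, 3, 3, -1).
Check: 0·b1 + 3b2 + 3b3 - b4 = (1, -12, -6, -9).

(0, 3, 3, -1)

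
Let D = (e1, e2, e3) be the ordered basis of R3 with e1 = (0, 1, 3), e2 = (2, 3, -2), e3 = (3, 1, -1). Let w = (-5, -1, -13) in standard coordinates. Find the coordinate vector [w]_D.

[w]_D is the unique c with M c = w, where M has columns e1, ..., e3.
Solving this 3x3 system gives c = (-4, 2, -3).
Check: -4e1 + 2e2 - 3e3 = (-5, -1, -13).

(-4, 2, -3)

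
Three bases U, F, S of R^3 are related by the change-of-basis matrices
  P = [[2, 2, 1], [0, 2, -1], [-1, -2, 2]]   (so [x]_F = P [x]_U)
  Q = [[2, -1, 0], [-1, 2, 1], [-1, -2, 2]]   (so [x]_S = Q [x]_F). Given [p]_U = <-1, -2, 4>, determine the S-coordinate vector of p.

First [p]_F = P [p]_U = <-2, -8, 13>.
Then [p]_S = Q [p]_F = <4, -1, 44>.

<4, -1, 44>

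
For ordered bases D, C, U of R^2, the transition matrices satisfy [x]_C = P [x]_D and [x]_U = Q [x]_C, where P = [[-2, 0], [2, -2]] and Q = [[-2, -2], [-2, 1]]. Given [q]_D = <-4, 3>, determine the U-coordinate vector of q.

Apply P to get C-coordinates <8, -14>, then Q to get U-coordinates.
The result is [q]_U = <12, -30>.

<12, -30>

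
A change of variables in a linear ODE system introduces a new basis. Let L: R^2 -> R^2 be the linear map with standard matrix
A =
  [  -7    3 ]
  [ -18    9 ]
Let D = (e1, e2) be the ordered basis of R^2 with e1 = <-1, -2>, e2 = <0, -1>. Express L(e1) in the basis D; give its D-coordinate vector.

Column 1 of [L]_D is the D-coordinate vector of L(e1).
In standard coordinates L(e1) = A e1 = <1, 0>.
Converting to D: <1, 0> = -e1 + 2e2, so the coordinate vector is <-1, 2>.

<-1, 2>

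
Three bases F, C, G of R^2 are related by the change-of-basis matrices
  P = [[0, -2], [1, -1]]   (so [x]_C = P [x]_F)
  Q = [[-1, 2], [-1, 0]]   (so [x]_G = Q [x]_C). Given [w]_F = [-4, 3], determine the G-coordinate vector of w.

[-8, 6]

First [w]_C = P [w]_F = [-6, -7].
Then [w]_G = Q [w]_C = [-8, 6].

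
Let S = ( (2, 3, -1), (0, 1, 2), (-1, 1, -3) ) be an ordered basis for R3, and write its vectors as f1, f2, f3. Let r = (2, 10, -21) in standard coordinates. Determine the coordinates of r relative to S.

(3, -3, 4)

[r]_S is the unique c with M c = r, where M has columns f1, ..., f3.
Gaussian elimination on [M | r] yields c = (3, -3, 4).
Check: 3f1 - 3f2 + 4f3 = (2, 10, -21).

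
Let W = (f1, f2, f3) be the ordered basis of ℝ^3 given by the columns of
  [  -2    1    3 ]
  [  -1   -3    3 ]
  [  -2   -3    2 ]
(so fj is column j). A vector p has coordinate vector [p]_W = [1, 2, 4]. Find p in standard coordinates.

[12, 5, 0]

The coordinates say p = f1 + 2f2 + 4f3; adding the scaled basis vectors gives [12, 5, 0].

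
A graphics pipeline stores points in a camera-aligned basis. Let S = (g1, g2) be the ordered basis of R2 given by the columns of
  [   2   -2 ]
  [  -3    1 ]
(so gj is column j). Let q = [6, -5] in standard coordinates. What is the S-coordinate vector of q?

[1, -2]

Write q = c_1 g1 + c_2 g2 and solve for the c_i.
System: 2c_1 - 2c_2 = 6, -3c_1 + c_2 = -5; solving gives c_1 = 1, c_2 = -2.
Check: g1 - 2g2 = [6, -5].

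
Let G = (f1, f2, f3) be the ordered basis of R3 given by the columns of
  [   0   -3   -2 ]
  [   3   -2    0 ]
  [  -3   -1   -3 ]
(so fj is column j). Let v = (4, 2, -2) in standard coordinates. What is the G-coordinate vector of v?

(-2, -4, 4)

[v]_G is the unique c with M c = v, where M has columns f1, ..., f3.
Solving this 3x3 system gives c = (-2, -4, 4).
Check: -2f1 - 4f2 + 4f3 = (4, 2, -2).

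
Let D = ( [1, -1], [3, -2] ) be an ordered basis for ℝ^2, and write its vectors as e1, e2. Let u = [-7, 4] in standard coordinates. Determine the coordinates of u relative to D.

[u]_D is the unique c with M c = u, where M has columns e1, e2.
System: c_1 + 3c_2 = -7, -c_1 - 2c_2 = 4; solving gives c_1 = 2, c_2 = -3.
Check: 2e1 - 3e2 = [-7, 4].

[2, -3]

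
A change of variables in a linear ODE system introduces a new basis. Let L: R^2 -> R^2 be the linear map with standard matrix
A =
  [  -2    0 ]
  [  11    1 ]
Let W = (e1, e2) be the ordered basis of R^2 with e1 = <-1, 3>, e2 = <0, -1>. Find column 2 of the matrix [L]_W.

Column 2 of [L]_W is the W-coordinate vector of L(e2).
In standard coordinates L(e2) = A e2 = <0, -1>.
Converting to W: <0, -1> = 0·e1 + e2, so the coordinate vector is <0, 1>.

<0, 1>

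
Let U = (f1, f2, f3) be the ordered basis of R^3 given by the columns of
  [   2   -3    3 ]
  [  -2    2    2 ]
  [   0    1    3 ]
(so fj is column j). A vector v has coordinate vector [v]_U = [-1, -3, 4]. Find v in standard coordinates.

By definition v = -f1 - 3f2 + 4f3.
Summing componentwise gives [19, 4, 9].

[19, 4, 9]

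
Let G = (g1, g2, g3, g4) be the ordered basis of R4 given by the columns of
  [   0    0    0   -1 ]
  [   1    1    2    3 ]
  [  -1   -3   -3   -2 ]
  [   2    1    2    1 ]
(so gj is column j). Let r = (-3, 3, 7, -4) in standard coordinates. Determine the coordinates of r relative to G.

We seek scalars with c_1 g1 + ... + c_4 g4 = r; equivalently solve M c = r where the columns of M are g1, ..., g4.
Row-reducing the augmented matrix [M | r] gives c = (-1, -3, -1, 3).
Check: -g1 - 3g2 - g3 + 3g4 = (-3, 3, 7, -4).

(-1, -3, -1, 3)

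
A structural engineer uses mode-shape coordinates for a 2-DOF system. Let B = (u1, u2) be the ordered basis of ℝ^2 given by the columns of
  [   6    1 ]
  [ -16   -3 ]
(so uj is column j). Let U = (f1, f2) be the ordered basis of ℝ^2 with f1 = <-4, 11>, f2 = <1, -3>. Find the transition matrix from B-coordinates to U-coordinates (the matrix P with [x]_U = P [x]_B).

[[-2, 0], [-2, 1]]

Column j of P is [uj]_U, since P maps B-coordinates to U-coordinates.
Expressing u1 in U: u1 = -2f1 - 2f2, so column 1 of P is <-2, -2>.
Doing the same for each uj gives P = [[-2, 0], [-2, 1]].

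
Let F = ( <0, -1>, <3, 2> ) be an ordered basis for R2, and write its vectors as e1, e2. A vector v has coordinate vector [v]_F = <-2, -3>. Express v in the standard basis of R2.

<-9, -4>

v = M [v]_F, where M has columns e1, e2.
Carrying out the matrix-vector product, v = <-9, -4>.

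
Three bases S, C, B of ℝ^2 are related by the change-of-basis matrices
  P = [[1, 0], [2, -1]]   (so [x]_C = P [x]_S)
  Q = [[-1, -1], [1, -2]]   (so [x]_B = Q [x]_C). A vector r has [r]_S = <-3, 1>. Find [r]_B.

<10, 11>

Apply P to get C-coordinates <-3, -7>, then Q to get B-coordinates.
The result is [r]_B = <10, 11>.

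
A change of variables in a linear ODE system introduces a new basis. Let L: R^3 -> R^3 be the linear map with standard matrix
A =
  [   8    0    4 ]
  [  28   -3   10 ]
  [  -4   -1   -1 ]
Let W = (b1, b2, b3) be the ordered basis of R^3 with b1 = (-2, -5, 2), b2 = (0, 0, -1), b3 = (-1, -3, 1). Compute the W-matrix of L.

The j-th column of [L]_W is [L(bj)]_W.
L(b1) = A b1 = (-8, -21, 11) = 3b1 - 3b2 + 2b3, so column 1 is (3, -3, 2).
Repeating for b2, b3 and assembling the columns gives [[3, 2, 3], [-3, 3, -2], [2, 0, -2]].

[[3, 2, 3], [-3, 3, -2], [2, 0, -2]]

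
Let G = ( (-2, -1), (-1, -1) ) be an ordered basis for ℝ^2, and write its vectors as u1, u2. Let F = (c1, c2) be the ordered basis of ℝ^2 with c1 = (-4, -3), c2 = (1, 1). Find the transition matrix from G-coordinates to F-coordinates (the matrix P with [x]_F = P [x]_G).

[[1, 0], [2, -1]]

Take x = uj: its G-coordinates are the j-th standard unit vector, so P e_j — column j of P — equals [uj]_F.
u1 = c1 + 2c2, giving column 1 = (1, 2); repeating for each j gives P = [[1, 0], [2, -1]].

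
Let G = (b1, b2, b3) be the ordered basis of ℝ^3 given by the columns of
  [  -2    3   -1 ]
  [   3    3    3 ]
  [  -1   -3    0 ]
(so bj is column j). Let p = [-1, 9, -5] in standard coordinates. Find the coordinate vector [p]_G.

[2, 1, 0]

Write p = c_1 b1 + ... + c_3 b3 and solve for the c_i.
Gaussian elimination on [M | p] yields c = (2, 1, 0).
Check: 2b1 + b2 + 0·b3 = [-1, 9, -5].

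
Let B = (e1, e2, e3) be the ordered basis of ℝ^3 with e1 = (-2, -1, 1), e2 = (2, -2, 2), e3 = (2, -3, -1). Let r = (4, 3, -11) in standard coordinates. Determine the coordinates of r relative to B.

(-3, -3, 2)

[r]_B is the unique c with M c = r, where M has columns e1, ..., e3.
Gaussian elimination on [M | r] yields c = (-3, -3, 2).
Check: -3e1 - 3e2 + 2e3 = (4, 3, -11).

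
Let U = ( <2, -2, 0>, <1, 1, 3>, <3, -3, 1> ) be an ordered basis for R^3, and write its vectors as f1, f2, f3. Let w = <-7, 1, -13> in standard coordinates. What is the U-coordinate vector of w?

[w]_U is the unique c with M c = w, where M has columns f1, ..., f3.
Gaussian elimination on [M | w] yields c = (4, -3, -4).
Check: 4f1 - 3f2 - 4f3 = <-7, 1, -13>.

<4, -3, -4>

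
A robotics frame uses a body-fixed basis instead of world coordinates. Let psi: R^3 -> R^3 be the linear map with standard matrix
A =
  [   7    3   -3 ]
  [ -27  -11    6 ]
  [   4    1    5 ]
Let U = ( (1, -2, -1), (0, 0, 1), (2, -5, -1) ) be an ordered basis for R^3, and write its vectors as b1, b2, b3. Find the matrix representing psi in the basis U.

Let P have columns b1, ..., b3. Then [psi]_U = P^(-1) A P.
Here det P = 1, so P^(-1) is integer; computing A P first and then P^(-1)(A P) gives [[-2, -3, 0], [-2, 2, -1], [3, 0, 1]].

[[-2, -3, 0], [-2, 2, -1], [3, 0, 1]]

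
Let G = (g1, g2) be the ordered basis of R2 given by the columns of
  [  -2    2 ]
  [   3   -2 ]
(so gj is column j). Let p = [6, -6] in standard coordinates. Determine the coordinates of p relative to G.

[0, 3]

[p]_G is the unique c with M c = p, where M has columns g1, g2.
System: -2c_1 + 2c_2 = 6, 3c_1 - 2c_2 = -6; solving gives c_1 = 0, c_2 = 3.
Check: 0·g1 + 3g2 = [6, -6].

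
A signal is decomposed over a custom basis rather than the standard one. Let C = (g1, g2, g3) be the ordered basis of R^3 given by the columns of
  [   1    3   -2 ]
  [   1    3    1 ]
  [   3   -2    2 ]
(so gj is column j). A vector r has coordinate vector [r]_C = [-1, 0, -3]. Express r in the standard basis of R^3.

By definition r = -g1 + 0·g2 - 3g3.
Summing componentwise gives [5, -4, -9].

[5, -4, -9]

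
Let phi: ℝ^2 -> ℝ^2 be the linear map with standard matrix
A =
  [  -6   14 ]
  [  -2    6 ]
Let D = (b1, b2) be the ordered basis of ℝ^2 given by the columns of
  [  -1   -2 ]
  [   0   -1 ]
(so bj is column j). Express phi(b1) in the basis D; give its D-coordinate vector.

<-2, -2>

Column 1 of [phi]_D is the D-coordinate vector of phi(b1).
In standard coordinates phi(b1) = A b1 = <6, 2>.
Converting to D: <6, 2> = -2b1 - 2b2, so the coordinate vector is <-2, -2>.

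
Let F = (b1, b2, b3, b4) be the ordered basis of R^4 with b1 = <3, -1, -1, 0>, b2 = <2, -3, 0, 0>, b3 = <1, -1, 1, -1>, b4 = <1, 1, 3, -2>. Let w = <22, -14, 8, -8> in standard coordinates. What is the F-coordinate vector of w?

Write w = c_1 b1 + ... + c_4 b4 and solve for the c_i.
Row-reducing the augmented matrix [M | w] gives c = (3, 4, 2, 3).
Check: 3b1 + 4b2 + 2b3 + 3b4 = <22, -14, 8, -8>.

<3, 4, 2, 3>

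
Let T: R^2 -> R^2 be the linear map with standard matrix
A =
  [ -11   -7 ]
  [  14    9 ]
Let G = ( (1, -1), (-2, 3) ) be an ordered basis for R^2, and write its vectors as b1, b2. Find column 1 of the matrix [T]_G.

(-2, 1)

Column 1 of [T]_G is the G-coordinate vector of T(b1).
In standard coordinates T(b1) = A b1 = (-4, 5).
Converting to G: (-4, 5) = -2b1 + b2, so the coordinate vector is (-2, 1).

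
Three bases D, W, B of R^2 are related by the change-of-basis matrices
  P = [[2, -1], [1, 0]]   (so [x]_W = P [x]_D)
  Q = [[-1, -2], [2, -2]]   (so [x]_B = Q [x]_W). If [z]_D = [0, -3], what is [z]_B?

[-3, 6]

Composing the changes, [z]_B = Q P [z]_D.
Q P = [[-4, 1], [2, -2]]; applying this to [0, -3] gives [-3, 6].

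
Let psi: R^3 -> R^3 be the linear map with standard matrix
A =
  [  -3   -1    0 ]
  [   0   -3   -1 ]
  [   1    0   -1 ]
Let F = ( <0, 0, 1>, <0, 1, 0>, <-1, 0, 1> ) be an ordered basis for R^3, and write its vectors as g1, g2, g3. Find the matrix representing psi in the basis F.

With P the matrix whose columns are g1, ..., g3, [psi]_F = P^(-1) A P.
Column by column: psi(g1) = A g1 = <0, -1, -1>; its F-coordinates <-1, -1, 0> give column 1.
Continuing for each basis vector yields [psi]_F = [[-1, -1, 1], [-1, -3, -1], [0, 1, -3]].

[[-1, -1, 1], [-1, -3, -1], [0, 1, -3]]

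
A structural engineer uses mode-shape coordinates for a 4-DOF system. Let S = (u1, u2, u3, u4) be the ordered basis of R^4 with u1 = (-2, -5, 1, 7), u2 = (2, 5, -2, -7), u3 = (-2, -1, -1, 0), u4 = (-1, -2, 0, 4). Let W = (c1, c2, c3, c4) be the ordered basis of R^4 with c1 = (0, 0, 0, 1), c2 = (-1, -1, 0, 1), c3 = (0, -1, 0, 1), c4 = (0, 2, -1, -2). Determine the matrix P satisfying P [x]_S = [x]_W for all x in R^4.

Take x = uj: its S-coordinates are the j-th standard unit vector, so P e_j — column j of P — equals [uj]_W.
u1 = 2c1 + 2c2 + c3 - c4, giving column 1 = (2, 2, 1, -1); repeating for each j gives P = [[2, -2, -1, 2], [2, -2, 2, 1], [1, 1, 1, 1], [-1, 2, 1, 0]].

[[2, -2, -1, 2], [2, -2, 2, 1], [1, 1, 1, 1], [-1, 2, 1, 0]]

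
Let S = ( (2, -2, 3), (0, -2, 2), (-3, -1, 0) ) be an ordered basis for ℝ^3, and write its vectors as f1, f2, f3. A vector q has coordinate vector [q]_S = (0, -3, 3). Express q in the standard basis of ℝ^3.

By definition q = 0·f1 - 3f2 + 3f3.
Summing componentwise gives (-9, 3, -6).

(-9, 3, -6)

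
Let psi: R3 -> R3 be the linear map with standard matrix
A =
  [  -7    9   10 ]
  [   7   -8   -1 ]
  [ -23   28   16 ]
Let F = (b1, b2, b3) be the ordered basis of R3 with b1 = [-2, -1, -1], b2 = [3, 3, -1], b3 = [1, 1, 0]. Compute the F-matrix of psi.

With P the matrix whose columns are b1, ..., b3, [psi]_F = P^(-1) A P.
Column by column: psi(b1) = A b1 = [-5, -5, 2]; its F-coordinates [0, -2, 1] give column 1.
Continuing for each basis vector yields [psi]_F = [[0, 2, -3], [-2, -1, -2], [1, 3, 2]].

[[0, 2, -3], [-2, -1, -2], [1, 3, 2]]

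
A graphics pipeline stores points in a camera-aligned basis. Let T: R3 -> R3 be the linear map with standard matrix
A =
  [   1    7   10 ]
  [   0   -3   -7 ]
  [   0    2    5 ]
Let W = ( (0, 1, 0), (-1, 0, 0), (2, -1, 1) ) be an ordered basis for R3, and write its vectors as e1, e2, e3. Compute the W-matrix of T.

[[-1, 0, -1], [-3, 1, 1], [2, 0, 3]]

The j-th column of [T]_W is [T(ej)]_W.
T(e1) = A e1 = (7, -3, 2) = -e1 - 3e2 + 2e3, so column 1 is (-1, -3, 2).
Repeating for e2, e3 and assembling the columns gives [[-1, 0, -1], [-3, 1, 1], [2, 0, 3]].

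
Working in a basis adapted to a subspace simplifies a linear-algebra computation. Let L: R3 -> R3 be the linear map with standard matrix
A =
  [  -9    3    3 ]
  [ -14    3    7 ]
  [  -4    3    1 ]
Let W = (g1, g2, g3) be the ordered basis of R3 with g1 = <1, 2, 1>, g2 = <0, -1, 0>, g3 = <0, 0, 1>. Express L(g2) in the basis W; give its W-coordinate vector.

Compute L(g2) = A g2 = <-3, -3, -3> in standard coordinates.
Then write this in W-coordinates: solve for y in y_1 g1 + ... + y_3 g3 = <-3, -3, -3>.
This gives y = <-3, -3, 0>, which is column 2 of [L]_W.

<-3, -3, 0>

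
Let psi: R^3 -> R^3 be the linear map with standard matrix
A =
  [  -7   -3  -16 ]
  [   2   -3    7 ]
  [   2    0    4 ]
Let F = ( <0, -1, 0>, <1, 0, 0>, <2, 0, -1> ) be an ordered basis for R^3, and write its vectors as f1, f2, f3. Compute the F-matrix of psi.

The j-th column of [psi]_F is [psi(fj)]_F.
psi(f1) = A f1 = <3, 3, 0> = -3f1 + 3f2 + 0·f3, so column 1 is <-3, 3, 0>.
Repeating for f2, f3 and assembling the columns gives [[-3, -2, 3], [3, -3, 2], [0, -2, 0]].

[[-3, -2, 3], [3, -3, 2], [0, -2, 0]]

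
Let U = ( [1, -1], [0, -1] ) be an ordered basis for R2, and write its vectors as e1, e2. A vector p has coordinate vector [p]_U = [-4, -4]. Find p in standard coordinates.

The coordinates say p = -4e1 - 4e2; adding the scaled basis vectors gives [-4, 8].

[-4, 8]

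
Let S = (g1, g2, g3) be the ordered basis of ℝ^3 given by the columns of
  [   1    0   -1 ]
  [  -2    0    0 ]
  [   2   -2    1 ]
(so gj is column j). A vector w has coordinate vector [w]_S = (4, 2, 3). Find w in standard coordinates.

(1, -8, 7)

The coordinates say w = 4g1 + 2g2 + 3g3; adding the scaled basis vectors gives (1, -8, 7).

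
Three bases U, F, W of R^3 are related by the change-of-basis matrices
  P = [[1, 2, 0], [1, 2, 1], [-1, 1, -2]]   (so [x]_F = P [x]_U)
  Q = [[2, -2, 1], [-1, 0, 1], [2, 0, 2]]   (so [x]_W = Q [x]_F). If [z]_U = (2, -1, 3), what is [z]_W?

(-15, -9, -18)

Apply P to get F-coordinates (0, 3, -9), then Q to get W-coordinates.
The result is [z]_W = (-15, -9, -18).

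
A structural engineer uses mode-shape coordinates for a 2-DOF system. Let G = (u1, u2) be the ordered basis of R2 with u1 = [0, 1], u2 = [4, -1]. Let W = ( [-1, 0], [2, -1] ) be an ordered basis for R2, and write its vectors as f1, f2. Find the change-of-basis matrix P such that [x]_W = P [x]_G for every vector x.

[[-2, -2], [-1, 1]]

Take x = uj: its G-coordinates are the j-th standard unit vector, so P e_j — column j of P — equals [uj]_W.
u1 = -2f1 - f2, giving column 1 = [-2, -1]; repeating for each j gives P = [[-2, -2], [-1, 1]].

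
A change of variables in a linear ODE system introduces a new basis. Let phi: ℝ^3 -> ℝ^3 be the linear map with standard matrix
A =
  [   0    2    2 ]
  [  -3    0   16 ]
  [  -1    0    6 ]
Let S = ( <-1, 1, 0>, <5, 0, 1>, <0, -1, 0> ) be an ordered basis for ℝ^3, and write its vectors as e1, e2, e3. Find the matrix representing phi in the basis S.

[[3, 3, 2], [1, 1, 0], [0, 2, 2]]

The j-th column of [phi]_S is [phi(ej)]_S.
phi(e1) = A e1 = <2, 3, 1> = 3e1 + e2 + 0·e3, so column 1 is <3, 1, 0>.
Repeating for e2, e3 and assembling the columns gives [[3, 3, 2], [1, 1, 0], [0, 2, 2]].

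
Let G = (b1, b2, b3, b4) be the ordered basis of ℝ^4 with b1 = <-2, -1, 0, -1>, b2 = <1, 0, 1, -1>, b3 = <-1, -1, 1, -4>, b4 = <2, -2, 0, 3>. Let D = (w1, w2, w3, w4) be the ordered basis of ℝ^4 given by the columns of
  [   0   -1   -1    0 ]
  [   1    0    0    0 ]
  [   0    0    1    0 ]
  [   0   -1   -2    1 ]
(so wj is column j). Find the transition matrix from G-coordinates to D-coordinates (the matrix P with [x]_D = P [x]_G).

Let M have columns bj and N have columns wj. Then for every x, N [x]_D = x = M [x]_G, so P = N^(-1) M.
Since det N = 1, N^(-1) has integer entries; multiplying gives P = [[-1, 0, -1, -2], [2, -2, 0, -2], [0, 1, 1, 0], [1, -1, -2, 1]].

[[-1, 0, -1, -2], [2, -2, 0, -2], [0, 1, 1, 0], [1, -1, -2, 1]]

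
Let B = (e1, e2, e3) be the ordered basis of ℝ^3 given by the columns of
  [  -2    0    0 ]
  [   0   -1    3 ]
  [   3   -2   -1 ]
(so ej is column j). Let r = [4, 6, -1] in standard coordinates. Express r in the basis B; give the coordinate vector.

[r]_B is the unique c with M c = r, where M has columns e1, ..., e3.
Gaussian elimination on [M | r] yields c = (-2, -3, 1).
Check: -2e1 - 3e2 + e3 = [4, 6, -1].

[-2, -3, 1]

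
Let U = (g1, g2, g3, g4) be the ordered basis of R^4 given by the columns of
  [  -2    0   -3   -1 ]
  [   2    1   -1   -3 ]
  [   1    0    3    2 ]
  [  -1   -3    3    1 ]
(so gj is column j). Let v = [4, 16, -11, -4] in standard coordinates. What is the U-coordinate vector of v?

[v]_U is the unique c with M c = v, where M has columns g1, ..., g4.
Gaussian elimination on [M | v] yields c = (4, -4, -3, -3).
Check: 4g1 - 4g2 - 3g3 - 3g4 = [4, 16, -11, -4].

[4, -4, -3, -3]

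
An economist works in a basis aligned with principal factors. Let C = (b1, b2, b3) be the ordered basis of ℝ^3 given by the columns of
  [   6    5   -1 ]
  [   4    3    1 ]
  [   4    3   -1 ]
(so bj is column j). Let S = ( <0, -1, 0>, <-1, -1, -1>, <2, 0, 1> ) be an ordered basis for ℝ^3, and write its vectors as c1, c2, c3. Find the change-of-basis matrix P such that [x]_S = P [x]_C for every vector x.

Column j of P is [bj]_S, since P maps C-coordinates to S-coordinates.
Expressing b1 in S: b1 = -2c1 - 2c2 + 2c3, so column 1 of P is <-2, -2, 2>.
Doing the same for each bj gives P = [[-2, -2, -2], [-2, -1, 1], [2, 2, 0]].

[[-2, -2, -2], [-2, -1, 1], [2, 2, 0]]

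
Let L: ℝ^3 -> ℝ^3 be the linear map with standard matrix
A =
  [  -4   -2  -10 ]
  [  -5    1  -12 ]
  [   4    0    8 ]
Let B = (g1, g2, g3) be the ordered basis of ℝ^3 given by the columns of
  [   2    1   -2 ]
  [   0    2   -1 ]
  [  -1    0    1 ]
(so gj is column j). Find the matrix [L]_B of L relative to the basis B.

[[2, -1, 3], [2, 0, 0], [2, 3, 3]]

Let P have columns g1, ..., g3. Then [L]_B = P^(-1) A P.
Here det P = 1, so P^(-1) is integer; computing A P first and then P^(-1)(A P) gives [[2, -1, 3], [2, 0, 0], [2, 3, 3]].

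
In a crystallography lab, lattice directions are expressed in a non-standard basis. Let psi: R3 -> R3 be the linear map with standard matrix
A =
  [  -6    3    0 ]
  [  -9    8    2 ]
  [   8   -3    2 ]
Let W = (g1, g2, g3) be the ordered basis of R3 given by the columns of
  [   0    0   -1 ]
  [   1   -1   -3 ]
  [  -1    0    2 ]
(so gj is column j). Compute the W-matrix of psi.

[[-1, 3, 1], [2, 2, 3], [-3, 3, 3]]

Let P have columns g1, ..., g3. Then [psi]_W = P^(-1) A P.
Here det P = 1, so P^(-1) is integer; computing A P first and then P^(-1)(A P) gives [[-1, 3, 1], [2, 2, 3], [-3, 3, 3]].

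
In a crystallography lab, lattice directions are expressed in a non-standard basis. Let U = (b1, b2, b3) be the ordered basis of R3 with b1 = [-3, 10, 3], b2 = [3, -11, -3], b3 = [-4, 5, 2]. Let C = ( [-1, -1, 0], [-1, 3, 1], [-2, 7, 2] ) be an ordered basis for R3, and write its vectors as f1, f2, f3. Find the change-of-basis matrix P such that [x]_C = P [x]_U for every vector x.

[[0, 0, 2], [1, 1, 0], [1, -2, 1]]

Column j of P is [bj]_C, since P maps U-coordinates to C-coordinates.
Expressing b1 in C: b1 = 0·f1 + f2 + f3, so column 1 of P is [0, 1, 1].
Doing the same for each bj gives P = [[0, 0, 2], [1, 1, 0], [1, -2, 1]].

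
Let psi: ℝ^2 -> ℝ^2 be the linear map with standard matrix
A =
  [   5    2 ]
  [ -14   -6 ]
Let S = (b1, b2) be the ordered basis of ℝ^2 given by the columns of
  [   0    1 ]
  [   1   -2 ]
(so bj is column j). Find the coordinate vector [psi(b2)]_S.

Compute psi(b2) = A b2 = <1, -2> in standard coordinates.
Then write this in S-coordinates: solve for y in y_1 b1 + y_2 b2 = <1, -2>.
This gives y = <0, 1>, which is column 2 of [psi]_S.

<0, 1>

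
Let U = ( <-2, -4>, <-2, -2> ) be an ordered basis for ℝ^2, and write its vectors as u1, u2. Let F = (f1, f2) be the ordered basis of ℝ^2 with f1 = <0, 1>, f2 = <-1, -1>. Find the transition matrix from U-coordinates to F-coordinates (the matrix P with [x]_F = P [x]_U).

[[-2, 0], [2, 2]]

Take x = uj: its U-coordinates are the j-th standard unit vector, so P e_j — column j of P — equals [uj]_F.
u1 = -2f1 + 2f2, giving column 1 = <-2, 2>; repeating for each j gives P = [[-2, 0], [2, 2]].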